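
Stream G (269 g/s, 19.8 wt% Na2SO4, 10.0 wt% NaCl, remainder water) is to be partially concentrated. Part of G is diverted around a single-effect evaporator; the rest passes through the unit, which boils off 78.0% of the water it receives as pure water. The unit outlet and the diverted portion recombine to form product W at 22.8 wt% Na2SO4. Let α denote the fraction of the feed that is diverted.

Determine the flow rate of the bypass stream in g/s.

204.4 g/s

All 269×0.198 = 53.262 g/s of Na2SO4 reaches W, so W = 53.262/0.228 = 233.61 g/s and vapour = 35.395 g/s.
The evaporator receives (1−α)·269 of feed at 0.702 water and removes 0.780 of that water:
0.780×0.702×(1−α)×269 = 35.395
(1−α) = 35.395/147.29 = 0.2403;  α = 0.7597.
Bypass flow = 0.7597×269 = 204.36 g/s.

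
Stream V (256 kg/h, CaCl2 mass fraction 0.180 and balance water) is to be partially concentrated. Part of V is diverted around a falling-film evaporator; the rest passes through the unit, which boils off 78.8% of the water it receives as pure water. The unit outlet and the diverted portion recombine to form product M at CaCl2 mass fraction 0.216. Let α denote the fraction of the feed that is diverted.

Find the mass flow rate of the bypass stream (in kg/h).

All 256×0.180 = 46.08 kg/h of CaCl2 reaches M, so M = 46.08/0.216 = 213.33 kg/h and vapour = 42.667 kg/h.
The evaporator receives (1−α)·256 of feed at 0.820 water and removes 0.788 of that water:
0.788×0.820×(1−α)×256 = 42.667
(1−α) = 42.667/165.42 = 0.2579;  α = 0.7421.
Bypass flow = 0.7421×256 = 189.97 kg/h.

190 kg/h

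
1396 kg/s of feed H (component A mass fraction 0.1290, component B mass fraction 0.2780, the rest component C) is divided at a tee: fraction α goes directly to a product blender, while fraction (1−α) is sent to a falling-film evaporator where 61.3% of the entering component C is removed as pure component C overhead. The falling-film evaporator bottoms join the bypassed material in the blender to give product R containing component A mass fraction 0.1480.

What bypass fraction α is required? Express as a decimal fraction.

0.647

All 1396×0.129 = 180.08 kg/s of component A reaches R, so R = 180.08/0.148 = 1216.8 kg/s and vapour = 179.22 kg/s.
The evaporator receives (1−α)·1396 of feed at 0.593 component C and removes 0.613 of that component C:
0.613×0.593×(1−α)×1396 = 179.22
(1−α) = 179.22/507.46 = 0.3532;  α = 0.6468.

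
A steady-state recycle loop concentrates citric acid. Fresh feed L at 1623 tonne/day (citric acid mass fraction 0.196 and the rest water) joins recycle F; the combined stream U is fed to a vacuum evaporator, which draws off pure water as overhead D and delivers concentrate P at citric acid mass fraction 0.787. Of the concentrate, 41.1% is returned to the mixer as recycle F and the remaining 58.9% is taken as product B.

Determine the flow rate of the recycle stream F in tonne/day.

Overall citric acid balance (none leaves overhead): citric acid in fresh feed = citric acid in product, i.e. 1623×0.196 = (1−0.411)·P·0.787.
P = 318.11/(0.787×0.589) = 686.25 tonne/day.
Recycle F = 0.411×686.25 = 282.05 tonne/day.

282.1 tonne/day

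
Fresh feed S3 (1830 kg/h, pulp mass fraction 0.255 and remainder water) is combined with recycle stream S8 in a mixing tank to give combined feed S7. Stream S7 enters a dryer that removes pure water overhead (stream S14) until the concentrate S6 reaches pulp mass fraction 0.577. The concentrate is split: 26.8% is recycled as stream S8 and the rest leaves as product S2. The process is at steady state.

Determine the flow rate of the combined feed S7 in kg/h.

Overall pulp balance (none leaves overhead): pulp in fresh feed = pulp in product, i.e. 1830×0.255 = (1−0.268)·S6·0.577.
S6 = 466.65/(0.577×0.732) = 1104.9 kg/h.
Recycle S8 = 0.268×1104.9 = 296.1 kg/h.
Combined feed S7 = 1830 + 296.1 = 2126.1 kg/h.

2126 kg/h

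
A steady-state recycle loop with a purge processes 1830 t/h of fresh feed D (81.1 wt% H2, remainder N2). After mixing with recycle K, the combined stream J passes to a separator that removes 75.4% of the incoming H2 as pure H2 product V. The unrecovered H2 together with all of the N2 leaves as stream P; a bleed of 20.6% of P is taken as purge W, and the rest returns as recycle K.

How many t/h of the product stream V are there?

H2 in J: m_A = 1830×0.811 + (1−0.206)·(1−0.754)·m_A, so m_A = 1484.1/0.8047 = 1844.4 t/h.
Product V = 0.754×1844.4 = 1390.7 t/h.

1391 t/h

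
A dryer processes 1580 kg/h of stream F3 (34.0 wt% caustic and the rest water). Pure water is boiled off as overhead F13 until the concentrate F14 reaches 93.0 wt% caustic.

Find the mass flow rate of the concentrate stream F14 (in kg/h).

caustic is conserved: 1580×0.340 = 537.2 kg/h all reports to the concentrate.
Concentrate = 537.2/(target fraction) = 577.63 kg/h.

577.6 kg/h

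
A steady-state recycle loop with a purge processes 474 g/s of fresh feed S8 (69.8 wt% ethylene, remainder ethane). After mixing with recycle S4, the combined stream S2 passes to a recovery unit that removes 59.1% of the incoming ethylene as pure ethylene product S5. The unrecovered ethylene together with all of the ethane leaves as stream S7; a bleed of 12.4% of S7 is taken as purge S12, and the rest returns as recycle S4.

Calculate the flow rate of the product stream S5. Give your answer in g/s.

304.7 g/s

ethylene in S2: m_A = 474×0.698 + (1−0.124)·(1−0.591)·m_A, so m_A = 330.85/0.6417 = 515.57 g/s.
Product S5 = 0.591×515.57 = 304.7 g/s.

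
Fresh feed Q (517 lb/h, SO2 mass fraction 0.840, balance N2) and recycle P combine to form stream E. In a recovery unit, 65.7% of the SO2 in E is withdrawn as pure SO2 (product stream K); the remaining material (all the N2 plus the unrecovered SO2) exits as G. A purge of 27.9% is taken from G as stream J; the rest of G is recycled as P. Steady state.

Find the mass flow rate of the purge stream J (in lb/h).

N2 enters only via Q and leaves only via the purge: 517×0.160 = 0.279×(N2 in G), and the recovery unit passes all N2, so N2 in E = N2 in G = 296.49 lb/h.
SO2 in E: m_A = 517×0.840 + (1−0.279)·(1−0.657)·m_A, so m_A = 434.28/0.7527 = 576.97 lb/h.
G = (1−0.657)×576.97 + 296.49 = 494.39 lb/h.
Purge J = 0.279×494.39 = 137.93 lb/h.

137.9 lb/h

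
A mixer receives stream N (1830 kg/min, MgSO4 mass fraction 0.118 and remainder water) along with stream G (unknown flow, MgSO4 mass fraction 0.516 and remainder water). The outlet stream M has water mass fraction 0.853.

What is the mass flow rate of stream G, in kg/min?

143.8 kg/min

Let G be the unknown flow. Total out = 1830 + G.
water balance: 1614.1 + 0.484·G = 0.853·(1830 + G)
(0.484 − 0.853)·G = 0.853×1830 − 1614.1 = -53.07
G = -53.07 / -0.369 = 143.82 kg/min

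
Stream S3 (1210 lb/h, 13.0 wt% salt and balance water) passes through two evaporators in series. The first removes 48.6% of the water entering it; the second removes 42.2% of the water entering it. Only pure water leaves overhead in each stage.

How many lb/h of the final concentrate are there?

water in feed = 1210×0.870 = 1052.7 lb/h.
After stage 1: water left = (1−0.486)×1052.7 = 541.09; stream total = 698.39 lb/h.
After stage 2: water left = (1−0.422)×541.09 = 312.75; final concentrate = 470.05 lb/h.

470 lb/h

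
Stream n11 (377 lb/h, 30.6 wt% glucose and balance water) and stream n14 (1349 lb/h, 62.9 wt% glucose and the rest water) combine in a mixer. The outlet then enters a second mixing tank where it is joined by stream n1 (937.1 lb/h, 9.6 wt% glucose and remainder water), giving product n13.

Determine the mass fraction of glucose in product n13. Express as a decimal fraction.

0.396

Overall, product flow = 2663.1 lb/h.
glucose in = 377×0.306 + 1349×0.629 + 937.1×0.096 = 1053.8 lb/h.
glucose fraction in n13 = 0.396.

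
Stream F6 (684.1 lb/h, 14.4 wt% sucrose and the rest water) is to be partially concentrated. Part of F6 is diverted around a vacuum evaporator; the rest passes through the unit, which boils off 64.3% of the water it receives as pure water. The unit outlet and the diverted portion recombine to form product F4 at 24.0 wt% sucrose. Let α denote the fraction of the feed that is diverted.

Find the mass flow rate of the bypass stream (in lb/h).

All 684.1×0.144 = 98.51 lb/h of sucrose reaches F4, so F4 = 98.51/0.240 = 410.46 lb/h and vapour = 273.64 lb/h.
The evaporator receives (1−α)·684.1 of feed at 0.856 water and removes 0.643 of that water:
0.643×0.856×(1−α)×684.1 = 273.64
(1−α) = 273.64/376.53 = 0.7267;  α = 0.2733.
Bypass flow = 0.2733×684.1 = 186.94 lb/h.

186.9 lb/h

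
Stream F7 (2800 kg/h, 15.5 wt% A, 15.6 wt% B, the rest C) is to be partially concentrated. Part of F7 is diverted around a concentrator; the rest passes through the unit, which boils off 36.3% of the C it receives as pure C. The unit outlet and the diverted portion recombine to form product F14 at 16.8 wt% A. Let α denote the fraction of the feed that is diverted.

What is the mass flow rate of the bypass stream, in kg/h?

All 2800×0.155 = 434 kg/h of A reaches F14, so F14 = 434/0.168 = 2583.3 kg/h and vapour = 216.67 kg/h.
The evaporator receives (1−α)·2800 of feed at 0.689 C and removes 0.363 of that C:
0.363×0.689×(1−α)×2800 = 216.67
(1−α) = 216.67/700.3 = 0.3094;  α = 0.6906.
Bypass flow = 0.6906×2800 = 1933.7 kg/h.

1934 kg/h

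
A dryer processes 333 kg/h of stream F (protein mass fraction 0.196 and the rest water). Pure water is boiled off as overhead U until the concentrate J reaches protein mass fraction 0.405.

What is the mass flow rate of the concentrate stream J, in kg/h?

161.2 kg/h

protein is conserved: 333×0.196 = 65.268 kg/h all reports to the concentrate.
Concentrate = 65.268/(target fraction) = 161.16 kg/h.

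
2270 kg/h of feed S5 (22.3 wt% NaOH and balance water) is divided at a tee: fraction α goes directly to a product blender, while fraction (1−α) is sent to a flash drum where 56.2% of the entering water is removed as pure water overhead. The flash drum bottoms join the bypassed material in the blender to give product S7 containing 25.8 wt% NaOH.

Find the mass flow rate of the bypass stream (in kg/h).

All 2270×0.223 = 506.21 kg/h of NaOH reaches S7, so S7 = 506.21/0.258 = 1962.1 kg/h and vapour = 307.95 kg/h.
The evaporator receives (1−α)·2270 of feed at 0.777 water and removes 0.562 of that water:
0.562×0.777×(1−α)×2270 = 307.95
(1−α) = 307.95/991.25 = 0.3107;  α = 0.6893.
Bypass flow = 0.6893×2270 = 1564.8 kg/h.

1565 kg/h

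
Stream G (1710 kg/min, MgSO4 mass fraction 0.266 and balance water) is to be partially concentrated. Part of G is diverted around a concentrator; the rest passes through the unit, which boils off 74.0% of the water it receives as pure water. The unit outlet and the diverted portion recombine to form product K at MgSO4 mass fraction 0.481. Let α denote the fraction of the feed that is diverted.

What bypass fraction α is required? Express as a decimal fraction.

0.177

All 1710×0.266 = 454.86 kg/min of MgSO4 reaches K, so K = 454.86/0.481 = 945.65 kg/min and vapour = 764.35 kg/min.
The evaporator receives (1−α)·1710 of feed at 0.734 water and removes 0.740 of that water:
0.740×0.734×(1−α)×1710 = 764.35
(1−α) = 764.35/928.8 = 0.8229;  α = 0.1771.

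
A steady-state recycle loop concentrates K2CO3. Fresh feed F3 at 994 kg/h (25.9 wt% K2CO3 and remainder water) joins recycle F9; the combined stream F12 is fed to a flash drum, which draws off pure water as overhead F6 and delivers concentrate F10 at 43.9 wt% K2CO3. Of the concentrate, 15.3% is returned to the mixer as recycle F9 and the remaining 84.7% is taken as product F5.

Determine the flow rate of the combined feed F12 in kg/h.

Overall K2CO3 balance (none leaves overhead): K2CO3 in fresh feed = K2CO3 in product, i.e. 994×0.259 = (1−0.153)·F10·0.439.
F10 = 257.45/(0.439×0.847) = 692.37 kg/h.
Recycle F9 = 0.153×692.37 = 105.93 kg/h.
Combined feed F12 = 994 + 105.93 = 1099.9 kg/h.

1100 kg/h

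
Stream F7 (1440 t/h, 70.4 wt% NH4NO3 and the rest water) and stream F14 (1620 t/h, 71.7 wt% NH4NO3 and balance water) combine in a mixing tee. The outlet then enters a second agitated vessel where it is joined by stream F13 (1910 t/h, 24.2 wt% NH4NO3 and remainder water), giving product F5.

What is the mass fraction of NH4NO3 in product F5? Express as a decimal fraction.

0.531

Overall, product flow = 4970 t/h.
NH4NO3 in = 1440×0.704 + 1620×0.717 + 1910×0.242 = 2637.5 t/h.
NH4NO3 fraction in F5 = 0.531.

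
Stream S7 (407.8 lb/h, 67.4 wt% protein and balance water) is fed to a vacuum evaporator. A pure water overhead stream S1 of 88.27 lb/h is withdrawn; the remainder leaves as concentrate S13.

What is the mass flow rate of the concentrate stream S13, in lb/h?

Concentrate = 407.8 − 88.27 = 319.53 lb/h.

319.5 lb/h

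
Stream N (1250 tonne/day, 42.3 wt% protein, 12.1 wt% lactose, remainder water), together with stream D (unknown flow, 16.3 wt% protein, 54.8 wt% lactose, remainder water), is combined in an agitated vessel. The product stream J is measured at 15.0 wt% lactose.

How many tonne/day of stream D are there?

91.08 tonne/day

Let D be the unknown flow. Total out = 1250 + D.
lactose balance: 151.25 + 0.548·D = 0.150·(1250 + D)
(0.548 − 0.150)·D = 0.150×1250 − 151.25 = 36.25
D = 36.25 / 0.398 = 91.08 tonne/day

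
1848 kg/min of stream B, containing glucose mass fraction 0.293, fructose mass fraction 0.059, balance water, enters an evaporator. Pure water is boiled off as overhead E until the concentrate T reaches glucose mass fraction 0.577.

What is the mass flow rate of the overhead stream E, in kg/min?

909.6 kg/min

glucose is conserved: 1848×0.293 = 541.46 kg/min all reports to the concentrate.
Concentrate = 541.46/(target fraction) = 938.41 kg/min.
Overhead = 1848 − 938.41 = 909.59 kg/min.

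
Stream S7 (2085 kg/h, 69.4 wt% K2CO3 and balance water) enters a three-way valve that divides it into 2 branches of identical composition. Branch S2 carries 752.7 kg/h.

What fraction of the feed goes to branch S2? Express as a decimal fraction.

Fraction to S2 = 752.7/2085 = 0.3610.

0.361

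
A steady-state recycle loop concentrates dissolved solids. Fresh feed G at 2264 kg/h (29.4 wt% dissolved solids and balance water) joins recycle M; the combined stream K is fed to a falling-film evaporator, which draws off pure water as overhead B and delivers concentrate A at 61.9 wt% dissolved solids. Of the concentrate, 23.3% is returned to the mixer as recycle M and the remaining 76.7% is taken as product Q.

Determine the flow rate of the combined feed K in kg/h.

2591 kg/h

Overall dissolved solids balance (none leaves overhead): dissolved solids in fresh feed = dissolved solids in product, i.e. 2264×0.294 = (1−0.233)·A·0.619.
A = 665.62/(0.619×0.767) = 1402 kg/h.
Recycle M = 0.233×1402 = 326.66 kg/h.
Combined feed K = 2264 + 326.66 = 2590.7 kg/h.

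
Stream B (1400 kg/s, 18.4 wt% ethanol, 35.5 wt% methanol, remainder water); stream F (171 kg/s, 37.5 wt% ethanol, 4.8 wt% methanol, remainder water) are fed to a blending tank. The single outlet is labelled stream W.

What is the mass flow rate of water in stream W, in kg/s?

water out = water in = 1400×0.461 + 171×0.577 = 744.07 kg/s.

744.1 kg/s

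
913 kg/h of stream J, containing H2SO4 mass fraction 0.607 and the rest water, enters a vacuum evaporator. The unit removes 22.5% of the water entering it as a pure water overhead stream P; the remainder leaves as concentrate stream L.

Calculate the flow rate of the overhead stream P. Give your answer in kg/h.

water entering = 913×0.393 = 358.81 kg/h; overhead removed = 0.225×358.81 = 80.732 kg/h.

80.73 kg/h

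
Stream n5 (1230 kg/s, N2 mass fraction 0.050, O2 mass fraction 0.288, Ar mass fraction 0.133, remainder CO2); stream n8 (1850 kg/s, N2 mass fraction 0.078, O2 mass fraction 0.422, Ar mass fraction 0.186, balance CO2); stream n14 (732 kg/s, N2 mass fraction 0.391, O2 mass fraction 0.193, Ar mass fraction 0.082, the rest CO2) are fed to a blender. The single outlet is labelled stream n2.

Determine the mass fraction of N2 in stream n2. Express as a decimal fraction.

Total flow out = 1230 + 1850 + 732 = 3812 kg/s.
N2 in = 1230×0.050 + 1850×0.078 + 732×0.391 = 492.01 kg/s.
N2 mass fraction in n2 = 492.01/3812 = 0.129.

0.129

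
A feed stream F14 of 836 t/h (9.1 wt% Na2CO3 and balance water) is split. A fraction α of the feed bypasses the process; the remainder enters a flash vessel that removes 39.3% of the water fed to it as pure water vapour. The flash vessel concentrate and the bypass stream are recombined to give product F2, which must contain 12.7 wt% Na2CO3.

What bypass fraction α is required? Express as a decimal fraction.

All 836×0.091 = 76.076 t/h of Na2CO3 reaches F2, so F2 = 76.076/0.127 = 599.02 t/h and vapour = 236.98 t/h.
The evaporator receives (1−α)·836 of feed at 0.909 water and removes 0.393 of that water:
0.393×0.909×(1−α)×836 = 236.98
(1−α) = 236.98/298.65 = 0.7935;  α = 0.2065.

0.207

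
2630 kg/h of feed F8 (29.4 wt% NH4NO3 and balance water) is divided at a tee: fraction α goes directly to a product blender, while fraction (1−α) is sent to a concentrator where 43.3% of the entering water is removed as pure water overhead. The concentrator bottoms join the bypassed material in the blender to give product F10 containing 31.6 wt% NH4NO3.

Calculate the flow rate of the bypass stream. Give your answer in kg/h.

2031 kg/h

All 2630×0.294 = 773.22 kg/h of NH4NO3 reaches F10, so F10 = 773.22/0.316 = 2446.9 kg/h and vapour = 183.1 kg/h.
The evaporator receives (1−α)·2630 of feed at 0.706 water and removes 0.433 of that water:
0.433×0.706×(1−α)×2630 = 183.1
(1−α) = 183.1/803.99 = 0.2277;  α = 0.7723.
Bypass flow = 0.7723×2630 = 2031 kg/h.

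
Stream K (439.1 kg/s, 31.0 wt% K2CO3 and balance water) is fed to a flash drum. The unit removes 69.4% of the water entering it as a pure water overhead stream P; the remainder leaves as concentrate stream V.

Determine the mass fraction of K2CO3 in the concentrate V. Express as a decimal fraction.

0.595

K2CO3 is not removed: 439.1×0.310 = 136.12 kg/s of K2CO3 enters V.
water entering = 439.1×0.690 = 302.98 kg/s; overhead removed = 0.694×302.98 = 210.27 kg/s.
Concentrate = 439.1 − 210.27 = 228.83 kg/s.
Mass fraction = 136.12/228.83 = 0.595.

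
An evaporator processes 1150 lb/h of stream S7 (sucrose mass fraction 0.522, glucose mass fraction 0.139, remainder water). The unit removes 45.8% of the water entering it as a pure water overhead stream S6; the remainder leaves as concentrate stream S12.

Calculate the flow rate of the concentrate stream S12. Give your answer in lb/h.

water entering = 1150×0.339 = 389.85 lb/h; overhead removed = 0.458×389.85 = 178.55 lb/h.
Concentrate = 1150 − 178.55 = 971.45 lb/h.

971.4 lb/h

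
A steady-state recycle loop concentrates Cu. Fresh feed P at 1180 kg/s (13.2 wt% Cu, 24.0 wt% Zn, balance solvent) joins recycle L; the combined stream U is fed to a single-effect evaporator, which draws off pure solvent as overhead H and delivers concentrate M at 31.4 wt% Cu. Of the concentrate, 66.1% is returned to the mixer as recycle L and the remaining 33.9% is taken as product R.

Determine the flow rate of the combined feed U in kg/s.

2147 kg/s

Overall Cu balance (none leaves overhead): Cu in fresh feed = Cu in product, i.e. 1180×0.132 = (1−0.661)·M·0.314.
M = 155.76/(0.314×0.339) = 1463.3 kg/s.
Recycle L = 0.661×1463.3 = 967.23 kg/s.
Combined feed U = 1180 + 967.23 = 2147.2 kg/s.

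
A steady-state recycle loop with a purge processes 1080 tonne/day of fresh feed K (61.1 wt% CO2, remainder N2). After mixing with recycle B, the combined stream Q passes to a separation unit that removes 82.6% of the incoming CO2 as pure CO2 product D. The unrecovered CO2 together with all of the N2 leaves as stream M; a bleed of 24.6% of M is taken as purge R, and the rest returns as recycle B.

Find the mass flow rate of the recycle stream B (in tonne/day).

1387 tonne/day

N2 enters only via K and leaves only via the purge: 1080×0.389 = 0.246×(N2 in M), and the separation unit passes all N2, so N2 in Q = N2 in M = 1707.8 tonne/day.
CO2 in Q: m_A = 1080×0.611 + (1−0.246)·(1−0.826)·m_A, so m_A = 659.88/0.8688 = 759.53 tonne/day.
M = (1−0.826)×759.53 + 1707.8 = 1840 tonne/day.
Recycle B = (1−0.246)×1840 = 1387.3 tonne/day.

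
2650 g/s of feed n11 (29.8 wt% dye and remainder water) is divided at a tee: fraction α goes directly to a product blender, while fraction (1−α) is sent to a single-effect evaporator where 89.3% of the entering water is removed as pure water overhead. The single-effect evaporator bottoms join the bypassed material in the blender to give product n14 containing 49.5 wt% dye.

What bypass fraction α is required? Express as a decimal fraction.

0.365

All 2650×0.298 = 789.7 g/s of dye reaches n14, so n14 = 789.7/0.495 = 1595.4 g/s and vapour = 1054.6 g/s.
The evaporator receives (1−α)·2650 of feed at 0.702 water and removes 0.893 of that water:
0.893×0.702×(1−α)×2650 = 1054.6
(1−α) = 1054.6/1661.2 = 0.6349;  α = 0.3651.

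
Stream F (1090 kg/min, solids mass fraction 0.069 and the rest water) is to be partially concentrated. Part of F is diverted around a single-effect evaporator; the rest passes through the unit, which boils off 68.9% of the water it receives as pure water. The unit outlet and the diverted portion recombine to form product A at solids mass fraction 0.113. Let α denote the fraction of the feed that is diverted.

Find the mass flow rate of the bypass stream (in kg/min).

428.3 kg/min

All 1090×0.069 = 75.21 kg/min of solids reaches A, so A = 75.21/0.113 = 665.58 kg/min and vapour = 424.42 kg/min.
The evaporator receives (1−α)·1090 of feed at 0.931 water and removes 0.689 of that water:
0.689×0.931×(1−α)×1090 = 424.42
(1−α) = 424.42/699.19 = 0.6070;  α = 0.3930.
Bypass flow = 0.3930×1090 = 428.34 kg/min.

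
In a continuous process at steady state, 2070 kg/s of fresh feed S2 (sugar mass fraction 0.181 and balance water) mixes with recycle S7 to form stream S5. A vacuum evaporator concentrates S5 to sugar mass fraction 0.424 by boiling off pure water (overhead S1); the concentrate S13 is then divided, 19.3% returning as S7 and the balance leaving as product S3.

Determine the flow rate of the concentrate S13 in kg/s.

Overall sugar balance (none leaves overhead): sugar in fresh feed = sugar in product, i.e. 2070×0.181 = (1−0.193)·S13·0.424.
S13 = 374.67/(0.424×0.807) = 1095 kg/s.

1095 kg/s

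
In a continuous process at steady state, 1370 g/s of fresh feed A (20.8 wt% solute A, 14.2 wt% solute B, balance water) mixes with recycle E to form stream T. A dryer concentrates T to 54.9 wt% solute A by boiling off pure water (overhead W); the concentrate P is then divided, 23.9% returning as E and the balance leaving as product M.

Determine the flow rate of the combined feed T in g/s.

Overall solute A balance (none leaves overhead): solute A in fresh feed = solute A in product, i.e. 1370×0.208 = (1−0.239)·P·0.549.
P = 284.96/(0.549×0.761) = 682.07 g/s.
Recycle E = 0.239×682.07 = 163.01 g/s.
Combined feed T = 1370 + 163.01 = 1533 g/s.

1533 g/s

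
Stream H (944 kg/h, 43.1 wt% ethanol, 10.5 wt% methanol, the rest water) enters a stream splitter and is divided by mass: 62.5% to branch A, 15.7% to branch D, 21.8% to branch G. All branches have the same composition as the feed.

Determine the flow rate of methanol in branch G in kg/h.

21.61 kg/h

Branch G total = 0.218×944 = 205.79 kg/h.
methanol in G = 0.105×205.79 = 21.608 kg/h.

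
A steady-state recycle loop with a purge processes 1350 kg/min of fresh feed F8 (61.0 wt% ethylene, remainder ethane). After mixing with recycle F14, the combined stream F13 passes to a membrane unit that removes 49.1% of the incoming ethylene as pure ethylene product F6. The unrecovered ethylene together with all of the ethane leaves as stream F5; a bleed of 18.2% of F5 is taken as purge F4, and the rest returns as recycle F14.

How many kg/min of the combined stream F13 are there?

ethane enters only via F8 and leaves only via the purge: 1350×0.390 = 0.182×(ethane in F5), and the membrane unit passes all ethane, so ethane in F13 = ethane in F5 = 2892.9 kg/min.
ethylene in F13: m_A = 1350×0.610 + (1−0.182)·(1−0.491)·m_A, so m_A = 823.5/0.5836 = 1411 kg/min.
F13 = 1411 + 2892.9 = 4303.8 kg/min.

4304 kg/min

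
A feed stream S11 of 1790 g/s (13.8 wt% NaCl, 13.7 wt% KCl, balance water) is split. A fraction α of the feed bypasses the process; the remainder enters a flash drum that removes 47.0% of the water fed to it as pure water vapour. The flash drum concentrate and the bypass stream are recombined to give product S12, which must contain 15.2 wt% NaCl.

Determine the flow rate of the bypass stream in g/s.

1306 g/s

All 1790×0.138 = 247.02 g/s of NaCl reaches S12, so S12 = 247.02/0.152 = 1625.1 g/s and vapour = 164.87 g/s.
The evaporator receives (1−α)·1790 of feed at 0.725 water and removes 0.470 of that water:
0.470×0.725×(1−α)×1790 = 164.87
(1−α) = 164.87/609.94 = 0.2703;  α = 0.7297.
Bypass flow = 0.7297×1790 = 1306.2 g/s.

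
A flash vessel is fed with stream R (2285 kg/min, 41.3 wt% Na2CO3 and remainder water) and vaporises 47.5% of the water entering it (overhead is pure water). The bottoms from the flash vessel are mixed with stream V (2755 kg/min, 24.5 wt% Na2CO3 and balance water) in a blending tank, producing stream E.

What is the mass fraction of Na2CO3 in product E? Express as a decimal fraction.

Vapour removed = 0.475×0.587×2285 = 637.12 kg/min; concentrate = 1647.9 kg/min.
Na2CO3 reaching the mixer = 943.7 (from concentrate) + 2755×0.245 = 1618.7 kg/min.
Product flow = 1647.9 + 2755 = 4402.9 kg/min; Na2CO3 fraction = 0.368.

0.368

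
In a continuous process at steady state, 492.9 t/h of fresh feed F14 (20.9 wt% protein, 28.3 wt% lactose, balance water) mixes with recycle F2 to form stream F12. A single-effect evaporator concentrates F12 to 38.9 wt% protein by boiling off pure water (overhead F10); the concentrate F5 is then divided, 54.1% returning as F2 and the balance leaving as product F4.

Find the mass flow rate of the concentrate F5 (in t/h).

577 t/h

Overall protein balance (none leaves overhead): protein in fresh feed = protein in product, i.e. 492.9×0.209 = (1−0.541)·F5·0.389.
F5 = 103.02/(0.389×0.459) = 576.96 t/h.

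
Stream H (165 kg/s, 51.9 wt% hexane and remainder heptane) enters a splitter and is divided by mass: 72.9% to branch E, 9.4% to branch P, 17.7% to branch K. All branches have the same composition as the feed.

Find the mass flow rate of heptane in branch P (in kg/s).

Branch P total = 0.094×165 = 15.51 kg/s.
heptane in P = 0.481×15.51 = 7.4603 kg/s.

7.46 kg/s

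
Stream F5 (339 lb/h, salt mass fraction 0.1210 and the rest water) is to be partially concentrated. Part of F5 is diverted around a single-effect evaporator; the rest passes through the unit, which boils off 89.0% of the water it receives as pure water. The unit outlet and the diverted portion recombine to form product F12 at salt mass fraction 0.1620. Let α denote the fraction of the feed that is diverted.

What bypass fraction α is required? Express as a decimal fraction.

0.676

All 339×0.121 = 41.019 lb/h of salt reaches F12, so F12 = 41.019/0.162 = 253.2 lb/h and vapour = 85.796 lb/h.
The evaporator receives (1−α)·339 of feed at 0.879 water and removes 0.890 of that water:
0.890×0.879×(1−α)×339 = 85.796
(1−α) = 85.796/265.2 = 0.3235;  α = 0.6765.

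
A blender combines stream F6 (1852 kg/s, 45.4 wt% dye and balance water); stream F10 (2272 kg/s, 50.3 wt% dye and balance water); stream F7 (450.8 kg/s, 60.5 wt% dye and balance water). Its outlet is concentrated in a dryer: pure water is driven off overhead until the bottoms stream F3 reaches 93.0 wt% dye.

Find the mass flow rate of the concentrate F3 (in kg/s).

dye entering = 1852×0.454 + 2272×0.503 + 450.8×0.605 = 2256.4 kg/s.
All dye reports to F3, so F3 = 2256.4/0.930 = 2426.2 kg/s.

2426 kg/s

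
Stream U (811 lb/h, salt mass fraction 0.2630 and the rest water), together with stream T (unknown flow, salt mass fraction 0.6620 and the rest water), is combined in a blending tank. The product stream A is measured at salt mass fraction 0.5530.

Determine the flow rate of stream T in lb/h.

2158 lb/h

Let T be the unknown flow. Total out = 811 + T.
salt balance: 213.29 + 0.662·T = 0.553·(811 + T)
(0.662 − 0.553)·T = 0.553×811 − 213.29 = 235.19
T = 235.19 / 0.109 = 2157.7 lb/h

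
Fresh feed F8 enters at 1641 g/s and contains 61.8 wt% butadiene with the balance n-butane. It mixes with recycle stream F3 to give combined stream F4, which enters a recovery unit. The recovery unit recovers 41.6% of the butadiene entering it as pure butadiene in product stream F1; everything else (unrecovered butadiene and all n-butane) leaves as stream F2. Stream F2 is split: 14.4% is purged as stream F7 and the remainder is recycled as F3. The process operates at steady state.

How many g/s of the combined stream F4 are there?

n-butane enters only via F8 and leaves only via the purge: 1641×0.382 = 0.144×(n-butane in F2), and the recovery unit passes all n-butane, so n-butane in F4 = n-butane in F2 = 4353.2 g/s.
butadiene in F4: m_A = 1641×0.618 + (1−0.144)·(1−0.416)·m_A, so m_A = 1014.1/0.5001 = 2027.9 g/s.
F4 = 2027.9 + 4353.2 = 6381.1 g/s.

6381 g/s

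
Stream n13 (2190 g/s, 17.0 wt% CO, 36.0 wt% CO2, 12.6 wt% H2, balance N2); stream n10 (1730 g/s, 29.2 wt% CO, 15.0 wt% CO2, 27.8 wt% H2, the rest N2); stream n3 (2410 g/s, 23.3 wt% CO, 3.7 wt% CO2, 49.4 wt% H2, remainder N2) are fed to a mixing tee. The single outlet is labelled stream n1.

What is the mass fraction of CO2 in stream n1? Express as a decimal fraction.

Total flow out = 2190 + 1730 + 2410 = 6330 g/s.
CO2 in = 2190×0.360 + 1730×0.150 + 2410×0.037 = 1137.1 g/s.
CO2 mass fraction in n1 = 1137.1/6330 = 0.1796.

0.1796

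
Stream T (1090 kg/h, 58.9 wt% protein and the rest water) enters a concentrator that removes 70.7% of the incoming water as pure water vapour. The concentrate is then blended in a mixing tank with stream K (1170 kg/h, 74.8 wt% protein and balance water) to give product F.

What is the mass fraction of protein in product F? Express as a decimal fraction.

Vapour removed = 0.707×0.411×1090 = 316.73 kg/h; concentrate = 773.27 kg/h.
protein reaching the mixer = 642.01 (from concentrate) + 1170×0.748 = 1517.2 kg/h.
Product flow = 773.27 + 1170 = 1943.3 kg/h; protein fraction = 0.7807.

0.7807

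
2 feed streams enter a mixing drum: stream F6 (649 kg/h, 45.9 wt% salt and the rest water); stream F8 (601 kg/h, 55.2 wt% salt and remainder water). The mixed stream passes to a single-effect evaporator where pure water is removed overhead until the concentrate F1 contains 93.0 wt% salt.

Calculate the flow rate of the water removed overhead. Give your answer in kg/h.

573 kg/h

salt entering = 649×0.459 + 601×0.552 = 629.64 kg/h.
All salt reports to F1, so F1 = 629.64/0.930 = 677.04 kg/h.
Total feed = 1250 kg/h; overhead = 1250 − 677.04 = 572.96 kg/h.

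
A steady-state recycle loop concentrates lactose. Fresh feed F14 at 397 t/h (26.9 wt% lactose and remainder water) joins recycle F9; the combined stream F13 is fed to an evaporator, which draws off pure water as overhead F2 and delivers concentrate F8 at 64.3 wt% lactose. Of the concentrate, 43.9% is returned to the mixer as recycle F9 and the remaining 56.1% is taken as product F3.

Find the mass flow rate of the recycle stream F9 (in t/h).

Overall lactose balance (none leaves overhead): lactose in fresh feed = lactose in product, i.e. 397×0.269 = (1−0.439)·F8·0.643.
F8 = 106.79/(0.643×0.561) = 296.05 t/h.
Recycle F9 = 0.439×296.05 = 129.97 t/h.

130 t/h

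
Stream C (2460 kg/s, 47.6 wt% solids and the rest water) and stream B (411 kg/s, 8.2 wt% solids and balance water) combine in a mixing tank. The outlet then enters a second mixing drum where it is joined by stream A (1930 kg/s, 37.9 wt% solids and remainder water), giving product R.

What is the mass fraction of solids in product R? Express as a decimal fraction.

0.4033

Overall, product flow = 4801 kg/s.
solids in = 2460×0.476 + 411×0.082 + 1930×0.379 = 1936.1 kg/s.
solids fraction in R = 0.4033.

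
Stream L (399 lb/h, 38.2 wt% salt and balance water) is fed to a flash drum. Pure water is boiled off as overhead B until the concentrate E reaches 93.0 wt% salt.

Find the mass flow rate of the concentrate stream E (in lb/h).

salt is conserved: 399×0.382 = 152.42 lb/h all reports to the concentrate.
Concentrate = 152.42/(target fraction) = 163.89 lb/h.

163.9 lb/h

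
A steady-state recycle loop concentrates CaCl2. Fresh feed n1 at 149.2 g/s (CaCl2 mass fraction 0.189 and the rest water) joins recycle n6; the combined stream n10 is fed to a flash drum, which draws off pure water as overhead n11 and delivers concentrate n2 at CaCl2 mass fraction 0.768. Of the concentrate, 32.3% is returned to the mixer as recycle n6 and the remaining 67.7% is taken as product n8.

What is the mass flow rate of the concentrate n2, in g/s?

Overall CaCl2 balance (none leaves overhead): CaCl2 in fresh feed = CaCl2 in product, i.e. 149.2×0.189 = (1−0.323)·n2·0.768.
n2 = 28.199/(0.768×0.677) = 54.235 g/s.

54.24 g/s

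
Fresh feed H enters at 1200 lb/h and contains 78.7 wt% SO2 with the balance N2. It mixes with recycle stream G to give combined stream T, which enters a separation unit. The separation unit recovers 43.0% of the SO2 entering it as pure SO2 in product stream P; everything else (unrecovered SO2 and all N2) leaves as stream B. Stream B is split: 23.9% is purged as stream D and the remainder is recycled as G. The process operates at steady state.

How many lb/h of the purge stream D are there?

482.8 lb/h

N2 enters only via H and leaves only via the purge: 1200×0.213 = 0.239×(N2 in B), and the separation unit passes all N2, so N2 in T = N2 in B = 1069.5 lb/h.
SO2 in T: m_A = 1200×0.787 + (1−0.239)·(1−0.430)·m_A, so m_A = 944.4/0.5662 = 1667.9 lb/h.
B = (1−0.430)×1667.9 + 1069.5 = 2020.1 lb/h.
Purge D = 0.239×2020.1 = 482.81 lb/h.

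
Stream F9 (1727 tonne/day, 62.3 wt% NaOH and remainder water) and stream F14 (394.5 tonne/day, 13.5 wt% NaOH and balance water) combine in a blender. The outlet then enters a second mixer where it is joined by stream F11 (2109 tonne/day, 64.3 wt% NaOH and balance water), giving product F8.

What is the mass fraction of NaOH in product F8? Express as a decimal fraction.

0.5875

Overall, product flow = 4230.5 tonne/day.
NaOH in = 1727×0.623 + 394.5×0.135 + 2109×0.643 = 2485.3 tonne/day.
NaOH fraction in F8 = 0.5875.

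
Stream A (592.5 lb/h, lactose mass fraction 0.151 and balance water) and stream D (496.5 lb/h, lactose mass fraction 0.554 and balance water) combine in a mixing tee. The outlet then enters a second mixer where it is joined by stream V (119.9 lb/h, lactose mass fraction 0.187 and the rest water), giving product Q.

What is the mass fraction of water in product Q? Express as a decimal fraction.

Overall, product flow = 1208.9 lb/h.
water in = 592.5×0.849 + 496.5×0.446 + 119.9×0.813 = 821.95 lb/h.
water fraction in Q = 0.680.

0.680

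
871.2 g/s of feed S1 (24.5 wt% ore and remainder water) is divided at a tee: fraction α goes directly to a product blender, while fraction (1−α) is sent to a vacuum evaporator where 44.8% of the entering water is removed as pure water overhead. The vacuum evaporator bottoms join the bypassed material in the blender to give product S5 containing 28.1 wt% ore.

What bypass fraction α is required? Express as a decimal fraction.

0.621

All 871.2×0.245 = 213.44 g/s of ore reaches S5, so S5 = 213.44/0.281 = 759.59 g/s and vapour = 111.61 g/s.
The evaporator receives (1−α)·871.2 of feed at 0.755 water and removes 0.448 of that water:
0.448×0.755×(1−α)×871.2 = 111.61
(1−α) = 111.61/294.67 = 0.3788;  α = 0.6212.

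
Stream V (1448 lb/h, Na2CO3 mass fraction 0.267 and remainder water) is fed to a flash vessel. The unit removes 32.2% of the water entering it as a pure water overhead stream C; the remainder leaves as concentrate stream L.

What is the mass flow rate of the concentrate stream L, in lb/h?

1106 lb/h

water entering = 1448×0.733 = 1061.4 lb/h; overhead removed = 0.322×1061.4 = 341.77 lb/h.
Concentrate = 1448 − 341.77 = 1106.2 lb/h.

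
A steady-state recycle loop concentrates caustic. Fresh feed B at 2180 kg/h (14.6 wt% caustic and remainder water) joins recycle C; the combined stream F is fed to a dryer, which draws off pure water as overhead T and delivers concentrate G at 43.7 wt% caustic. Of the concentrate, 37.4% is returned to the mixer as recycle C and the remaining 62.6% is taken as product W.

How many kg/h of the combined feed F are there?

2615 kg/h

Overall caustic balance (none leaves overhead): caustic in fresh feed = caustic in product, i.e. 2180×0.146 = (1−0.374)·G·0.437.
G = 318.28/(0.437×0.626) = 1163.5 kg/h.
Recycle C = 0.374×1163.5 = 435.14 kg/h.
Combined feed F = 2180 + 435.14 = 2615.1 kg/h.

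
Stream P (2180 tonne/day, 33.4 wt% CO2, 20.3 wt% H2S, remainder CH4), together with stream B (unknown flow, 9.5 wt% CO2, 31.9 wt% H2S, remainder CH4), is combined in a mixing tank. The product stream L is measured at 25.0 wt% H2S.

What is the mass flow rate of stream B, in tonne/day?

Let B be the unknown flow. Total out = 2180 + B.
H2S balance: 442.54 + 0.319·B = 0.250·(2180 + B)
(0.319 − 0.250)·B = 0.250×2180 − 442.54 = 102.46
B = 102.46 / 0.069 = 1484.9 tonne/day

1485 tonne/day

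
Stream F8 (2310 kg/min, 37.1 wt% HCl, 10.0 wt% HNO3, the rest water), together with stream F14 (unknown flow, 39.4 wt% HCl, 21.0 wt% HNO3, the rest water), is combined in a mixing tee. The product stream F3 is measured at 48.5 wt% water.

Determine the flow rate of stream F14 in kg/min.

Let F14 be the unknown flow. Total out = 2310 + F14.
water balance: 1222 + 0.396·F14 = 0.485·(2310 + F14)
(0.396 − 0.485)·F14 = 0.485×2310 − 1222 = -101.64
F14 = -101.64 / -0.089 = 1142 kg/min

1142 kg/min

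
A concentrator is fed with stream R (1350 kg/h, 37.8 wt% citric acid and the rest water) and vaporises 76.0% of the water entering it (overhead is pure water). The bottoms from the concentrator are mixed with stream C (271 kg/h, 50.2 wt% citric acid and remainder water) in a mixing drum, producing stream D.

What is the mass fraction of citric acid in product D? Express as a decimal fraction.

Vapour removed = 0.760×0.622×1350 = 638.17 kg/h; concentrate = 711.83 kg/h.
citric acid reaching the mixer = 510.3 (from concentrate) + 271×0.502 = 646.34 kg/h.
Product flow = 711.83 + 271 = 982.83 kg/h; citric acid fraction = 0.6576.

0.6576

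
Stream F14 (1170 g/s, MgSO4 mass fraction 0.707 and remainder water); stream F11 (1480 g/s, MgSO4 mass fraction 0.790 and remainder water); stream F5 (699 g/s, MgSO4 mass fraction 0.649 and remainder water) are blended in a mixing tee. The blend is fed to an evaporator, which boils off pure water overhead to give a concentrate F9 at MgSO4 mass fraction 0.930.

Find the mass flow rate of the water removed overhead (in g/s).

714.5 g/s

MgSO4 entering = 1170×0.707 + 1480×0.790 + 699×0.649 = 2450 g/s.
All MgSO4 reports to F9, so F9 = 2450/0.930 = 2634.5 g/s.
Total feed = 3349 g/s; overhead = 3349 − 2634.5 = 714.55 g/s.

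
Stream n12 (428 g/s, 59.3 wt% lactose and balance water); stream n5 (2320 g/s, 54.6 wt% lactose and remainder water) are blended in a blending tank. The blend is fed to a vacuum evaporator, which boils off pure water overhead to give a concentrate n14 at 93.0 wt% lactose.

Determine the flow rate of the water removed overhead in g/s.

1113 g/s

lactose entering = 428×0.593 + 2320×0.546 = 1520.5 g/s.
All lactose reports to n14, so n14 = 1520.5/0.930 = 1635 g/s.
Total feed = 2748 g/s; overhead = 2748 − 1635 = 1113 g/s.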